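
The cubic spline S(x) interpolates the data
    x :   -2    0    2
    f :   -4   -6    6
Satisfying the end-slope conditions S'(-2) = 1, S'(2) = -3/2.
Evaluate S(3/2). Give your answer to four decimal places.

With σ_i denoting the second derivative at x_i, h_i = 2, 2, and Δ_i = (y_(i+1) − y_i)/h_i = -1, 6:
  2·σ_0 + 8·σ_1 + 2·σ_2 = 6(Δ_1 - Δ_0) = 42
Clamped end conditions give two more equations: 2h_0·σ_0 + h_0·σ_1 = 6(Δ_0 - S'(-2)) = -12 and h_1·σ_1 + 2h_1·σ_2 = 6(S'(2) - Δ_1) = -45.
Forward elimination and back-substitution give σ_0 = -71/8, σ_1 = 47/4, σ_2 = -137/8.
On [0, 2], S(x) = -6 + 31/8·x + 47/8·x² - 77/32·x³.
With x = 3/2: S(3/2) = 1257/256.

4.9102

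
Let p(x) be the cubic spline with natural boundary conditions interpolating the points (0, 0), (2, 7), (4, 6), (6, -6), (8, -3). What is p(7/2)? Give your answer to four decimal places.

Put m_i = p'' at the i-th knot. Here h = (2, 2, 2, 2) and Δ = (7/2, -1/2, -6, 3/2), so the interior equations h_(i-1)·m_(i-1) + 2(h_(i-1)+h_i)·m_i + h_i·m_(i+1) = 6(Δ_i − Δ_(i-1)) read
  2·m_0 + 8·m_1 + 2·m_2 = 6(Δ_1 - Δ_0) = -24
  2·m_1 + 8·m_2 + 2·m_3 = 6(Δ_2 - Δ_1) = -33
  2·m_2 + 8·m_3 + 2·m_4 = 6(Δ_3 - Δ_2) = 45
Natural end conditions: m_0 = m_4 = 0.
Forward elimination and back-substitution give m_0 = 0, m_1 = -183/112, m_2 = -153/28, m_3 = 783/112, m_4 = 0.
On [2, 4], p(x) = 7 + 135/56·(x - 2) - 183/224·(x - 2)² - 143/448·(x - 2)³.
With (x - 2) = 3/2: p(7/2) = 27599/3584.

7.7006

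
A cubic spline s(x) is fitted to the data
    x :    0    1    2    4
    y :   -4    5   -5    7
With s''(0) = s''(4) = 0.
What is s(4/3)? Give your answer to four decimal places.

Let M_i = s''(x_i). Step sizes h_i = 1, 1, 2; slopes of the chords Δ_i = (y_(i+1) - y_i)/h_i = 9, -10, 6.
  1·M_0 + 4·M_1 + 1·M_2 = 6(Δ_1 - Δ_0) = -114
  1·M_1 + 6·M_2 + 2·M_3 = 6(Δ_2 - Δ_1) = 96
Natural end conditions: M_0 = M_3 = 0.
Hence M_0 = 0, M_1 = -780/23, M_2 = 498/23, M_3 = 0.
On [1, 2], s(x) = 5 - 53/23·(x - 1) - 390/23·(x - 1)² + 213/23·(x - 1)³.
With (x - 1) = 1/3: s(4/3) = 557/207.

2.6908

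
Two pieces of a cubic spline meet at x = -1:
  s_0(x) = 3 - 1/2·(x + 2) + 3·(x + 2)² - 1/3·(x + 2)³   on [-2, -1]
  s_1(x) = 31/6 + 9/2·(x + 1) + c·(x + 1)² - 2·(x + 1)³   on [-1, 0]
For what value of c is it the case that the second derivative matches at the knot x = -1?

s_0''(x) = 6 - 2·(x + 2), so s_0''(-1) = 4. On the right, s_1''(-1) = 2c, so c = 2.

2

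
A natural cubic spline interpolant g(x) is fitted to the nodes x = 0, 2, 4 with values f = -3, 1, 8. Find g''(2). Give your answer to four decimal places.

Let σ_i = g''(x_i). Step sizes h_i = 2, 2; slopes of the chords Δ_i = (y_(i+1) - y_i)/h_i = 2, 7/2.
  2·σ_0 + 8·σ_1 + 2·σ_2 = 6(Δ_1 - Δ_0) = 9
Natural end conditions: σ_0 = σ_2 = 0.
Solving: σ_0 = 0, σ_1 = 9/8, σ_2 = 0.

1.1250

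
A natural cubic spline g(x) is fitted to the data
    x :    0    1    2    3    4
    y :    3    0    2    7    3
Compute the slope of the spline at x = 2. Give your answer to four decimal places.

Put m_i = g'' at the i-th knot. Here h = (1, 1, 1, 1) and Δ = (-3, 2, 5, -4), so the interior equations h_(i-1)·m_(i-1) + 2(h_(i-1)+h_i)·m_i + h_i·m_(i+1) = 6(Δ_i − Δ_(i-1)) read
  1·m_0 + 4·m_1 + 1·m_2 = 6(Δ_1 - Δ_0) = 30
  1·m_1 + 4·m_2 + 1·m_3 = 6(Δ_2 - Δ_1) = 18
  1·m_2 + 4·m_3 + 1·m_4 = 6(Δ_3 - Δ_2) = -54
Natural end conditions: m_0 = m_4 = 0.
Hence m_0 = 0, m_1 = 81/14, m_2 = 48/7, m_3 = -213/14, m_4 = 0.
On [2, 3], g'(x) = b_2 + 2c_2·(x - 2) + 3d_2·(x - 2)² with b_2 = Δ_2 - h_2(2m_2 + m_3)/6 = 21/4, c_2 = m_2/2 = 24/7, d_2 = (m_3 - m_2)/(6h_2) = -103/28. So g'(2) = 21/4.

5.2500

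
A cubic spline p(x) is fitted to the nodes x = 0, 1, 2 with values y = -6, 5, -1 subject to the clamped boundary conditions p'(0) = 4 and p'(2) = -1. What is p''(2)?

Put σ_i = p'' at the i-th knot. Here h = (1, 1) and Δ = (11, -6), so the interior equations h_(i-1)·σ_(i-1) + 2(h_(i-1)+h_i)·σ_i + h_i·σ_(i+1) = 6(Δ_i − Δ_(i-1)) read
  1·σ_0 + 4·σ_1 + 1·σ_2 = 6(Δ_1 - Δ_0) = -102
Clamped end conditions give two more equations: 2h_0·σ_0 + h_0·σ_1 = 6(Δ_0 - p'(0)) = 42 and h_1·σ_1 + 2h_1·σ_2 = 6(p'(2) - Δ_1) = 30.
Hence σ_0 = 44, σ_1 = -46, σ_2 = 38.

38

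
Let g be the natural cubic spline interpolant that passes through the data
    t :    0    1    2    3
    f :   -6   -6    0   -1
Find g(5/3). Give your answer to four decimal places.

With M_i denoting the second derivative at x_i, h_i = 1, 1, 1, and Δ_i = (y_(i+1) − y_i)/h_i = 0, 6, -1:
  1·M_0 + 4·M_1 + 1·M_2 = 6(Δ_1 - Δ_0) = 36
  1·M_1 + 4·M_2 + 1·M_3 = 6(Δ_2 - Δ_1) = -42
Natural end conditions: M_0 = M_3 = 0.
Solving the tridiagonal system: M_0 = 0, M_1 = 62/5, M_2 = -68/5, M_3 = 0.
On [1, 2], g(t) = -6 + 62/15·(t - 1) + 31/5·(t - 1)² - 13/3·(t - 1)³.
With (t - 1) = 2/3: g(5/3) = -718/405.

-1.7728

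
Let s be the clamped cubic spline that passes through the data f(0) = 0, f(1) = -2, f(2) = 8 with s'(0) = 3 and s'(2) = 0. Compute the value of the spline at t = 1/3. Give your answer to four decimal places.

-0.4630

Put M_i = s'' at the i-th knot. Here h = (1, 1) and Δ = (-2, 10), so the interior equations h_(i-1)·M_(i-1) + 2(h_(i-1)+h_i)·M_i + h_i·M_(i+1) = 6(Δ_i − Δ_(i-1)) read
  1·M_0 + 4·M_1 + 1·M_2 = 6(Δ_1 - Δ_0) = 72
Clamped end conditions give two more equations: 2h_0·M_0 + h_0·M_1 = 6(Δ_0 - s'(0)) = -30 and h_1·M_1 + 2h_1·M_2 = 6(s'(2) - Δ_1) = -60.
Solving: M_0 = -69/2, M_1 = 39, M_2 = -99/2.
On [0, 1], s(t) = 0 + 3·t - 69/4·t² + 49/4·t³.
With t = 1/3: s(1/3) = -25/54.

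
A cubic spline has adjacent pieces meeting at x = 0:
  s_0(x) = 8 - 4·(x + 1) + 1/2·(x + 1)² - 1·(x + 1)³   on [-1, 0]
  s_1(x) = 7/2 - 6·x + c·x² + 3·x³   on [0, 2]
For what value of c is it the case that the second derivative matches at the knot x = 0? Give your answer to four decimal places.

s_0''(x) = 1 - 6·(x + 1), so s_0''(0) = -5. On the right, s_1''(0) = 2c, so c = -5/2.

-2.5000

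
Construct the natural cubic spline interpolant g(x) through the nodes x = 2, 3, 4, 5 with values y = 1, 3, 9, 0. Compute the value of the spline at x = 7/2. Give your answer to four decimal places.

6.8250

With M_i denoting the second derivative at x_i, h_i = 1, 1, 1, and Δ_i = (y_(i+1) − y_i)/h_i = 2, 6, -9:
  1·M_0 + 4·M_1 + 1·M_2 = 6(Δ_1 - Δ_0) = 24
  1·M_1 + 4·M_2 + 1·M_3 = 6(Δ_2 - Δ_1) = -90
Natural end conditions: M_0 = M_3 = 0.
Solving the tridiagonal system: M_0 = 0, M_1 = 62/5, M_2 = -128/5, M_3 = 0.
On [3, 4], g(x) = 3 + 92/15·(x - 3) + 31/5·(x - 3)² - 19/3·(x - 3)³.
With (x - 3) = 1/2: g(7/2) = 273/40.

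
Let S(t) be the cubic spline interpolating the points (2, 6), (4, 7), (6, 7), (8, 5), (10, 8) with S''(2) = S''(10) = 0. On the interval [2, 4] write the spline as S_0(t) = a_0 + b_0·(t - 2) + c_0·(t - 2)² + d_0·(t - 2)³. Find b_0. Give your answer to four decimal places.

Put M_i = S'' at the i-th knot. Here h = (2, 2, 2, 2) and Δ = (1/2, 0, -1, 3/2), so the interior equations h_(i-1)·M_(i-1) + 2(h_(i-1)+h_i)·M_i + h_i·M_(i+1) = 6(Δ_i − Δ_(i-1)) read
  2·M_0 + 8·M_1 + 2·M_2 = 6(Δ_1 - Δ_0) = -3
  2·M_1 + 8·M_2 + 2·M_3 = 6(Δ_2 - Δ_1) = -6
  2·M_2 + 8·M_3 + 2·M_4 = 6(Δ_3 - Δ_2) = 15
Natural end conditions: M_0 = M_4 = 0.
Forward elimination and back-substitution give M_0 = 0, M_1 = -3/56, M_2 = -9/7, M_3 = 123/56, M_4 = 0.
On [2, 4], with S_0(t) = a_0 + b_0·(t - 2) + c_0·(t - 2)² + d_0·(t - 2)³: c_0 = M_0/2 = 0, d_0 = (M_1 - M_0)/(6h_0) = -1/224, b_0 = Δ_0 - h_0(2M_0 + M_1)/6 = 29/56.

0.5179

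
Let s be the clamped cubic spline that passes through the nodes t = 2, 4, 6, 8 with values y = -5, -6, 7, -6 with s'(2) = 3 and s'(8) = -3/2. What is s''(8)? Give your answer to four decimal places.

With m_i denoting the second derivative at x_i, h_i = 2, 2, 2, and Δ_i = (y_(i+1) − y_i)/h_i = -1/2, 13/2, -13/2:
  2·m_0 + 8·m_1 + 2·m_2 = 6(Δ_1 - Δ_0) = 42
  2·m_1 + 8·m_2 + 2·m_3 = 6(Δ_2 - Δ_1) = -78
Clamped end conditions give two more equations: 2h_0·m_0 + h_0·m_1 = 6(Δ_0 - s'(2)) = -21 and h_2·m_2 + 2h_2·m_3 = 6(s'(8) - Δ_2) = 30.
Solving the tridiagonal system: m_0 = -57/5, m_1 = 123/10, m_2 = -84/5, m_3 = 159/10.

15.9000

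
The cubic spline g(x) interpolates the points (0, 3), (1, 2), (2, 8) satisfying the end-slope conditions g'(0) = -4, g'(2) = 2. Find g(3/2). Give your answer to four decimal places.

Put σ_i = g'' at the i-th knot. Here h = (1, 1) and Δ = (-1, 6), so the interior equations h_(i-1)·σ_(i-1) + 2(h_(i-1)+h_i)·σ_i + h_i·σ_(i+1) = 6(Δ_i − Δ_(i-1)) read
  1·σ_0 + 4·σ_1 + 1·σ_2 = 6(Δ_1 - Δ_0) = 42
Clamped end conditions give two more equations: 2h_0·σ_0 + h_0·σ_1 = 6(Δ_0 - g'(0)) = 18 and h_1·σ_1 + 2h_1·σ_2 = 6(g'(2) - Δ_1) = -24.
Hence σ_0 = 3/2, σ_1 = 15, σ_2 = -39/2.
On [1, 2], g(x) = 2 + 17/4·(x - 1) + 15/2·(x - 1)² - 23/4·(x - 1)³.
With (x - 1) = 1/2: g(3/2) = 169/32.

5.2813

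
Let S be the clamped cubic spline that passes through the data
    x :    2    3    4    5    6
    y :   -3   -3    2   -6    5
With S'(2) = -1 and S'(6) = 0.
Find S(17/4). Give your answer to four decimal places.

Let σ_i = S''(x_i). Step sizes h_i = 1, 1, 1, 1; slopes of the chords Δ_i = (y_(i+1) - y_i)/h_i = 0, 5, -8, 11.
  1·σ_0 + 4·σ_1 + 1·σ_2 = 6(Δ_1 - Δ_0) = 30
  1·σ_1 + 4·σ_2 + 1·σ_3 = 6(Δ_2 - Δ_1) = -78
  1·σ_2 + 4·σ_3 + 1·σ_4 = 6(Δ_3 - Δ_2) = 114
Clamped end conditions give two more equations: 2h_0·σ_0 + h_0·σ_1 = 6(Δ_0 - S'(2)) = 6 and h_3·σ_3 + 2h_3·σ_4 = 6(S'(6) - Δ_3) = -66.
Forward elimination and back-substitution give σ_0 = -173/28, σ_1 = 257/14, σ_2 = -149/4, σ_3 = 737/14, σ_4 = -1661/28.
On [4, 5], S(x) = 2 - 61/14·(x - 4) - 149/8·(x - 4)² + 839/56·(x - 4)³.
With (x - 4) = 1/4: S(17/4) = -69/3584.

-0.0193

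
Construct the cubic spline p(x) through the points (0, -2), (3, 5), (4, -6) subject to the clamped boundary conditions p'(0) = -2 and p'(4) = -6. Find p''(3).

-18

Let σ_i = p''(x_i). Step sizes h_i = 3, 1; slopes of the chords Δ_i = (y_(i+1) - y_i)/h_i = 7/3, -11.
  3·σ_0 + 8·σ_1 + 1·σ_2 = 6(Δ_1 - Δ_0) = -80
Clamped end conditions give two more equations: 2h_0·σ_0 + h_0·σ_1 = 6(Δ_0 - p'(0)) = 26 and h_1·σ_1 + 2h_1·σ_2 = 6(p'(4) - Δ_1) = 30.
Solving the tridiagonal system: σ_0 = 40/3, σ_1 = -18, σ_2 = 24.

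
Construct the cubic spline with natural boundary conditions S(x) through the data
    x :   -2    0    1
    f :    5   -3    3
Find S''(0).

10

Write m_i for S''(x_i). With h_i = 2, 1 and divided differences Δ_i = -4, 6, the continuity of S' gives the tridiagonal system
  2·m_0 + 6·m_1 + 1·m_2 = 6(Δ_1 - Δ_0) = 60
Natural end conditions: m_0 = m_2 = 0.
Hence m_0 = 0, m_1 = 10, m_2 = 0.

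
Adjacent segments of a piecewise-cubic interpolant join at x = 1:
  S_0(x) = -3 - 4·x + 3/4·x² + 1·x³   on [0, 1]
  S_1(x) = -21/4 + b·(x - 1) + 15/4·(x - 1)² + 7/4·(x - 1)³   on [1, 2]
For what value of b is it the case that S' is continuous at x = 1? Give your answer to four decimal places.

S_0'(x) = -4 + 3/2·x + 3·x², so S_0'(1) = 1/2. On the right, S_1'(1) = b, so b = 1/2.

0.5000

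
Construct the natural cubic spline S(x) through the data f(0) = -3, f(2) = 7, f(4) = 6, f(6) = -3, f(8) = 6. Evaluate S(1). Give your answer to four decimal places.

2.7701

Put m_i = S'' at the i-th knot. Here h = (2, 2, 2, 2) and Δ = (5, -1/2, -9/2, 9/2), so the interior equations h_(i-1)·m_(i-1) + 2(h_(i-1)+h_i)·m_i + h_i·m_(i+1) = 6(Δ_i − Δ_(i-1)) read
  2·m_0 + 8·m_1 + 2·m_2 = 6(Δ_1 - Δ_0) = -33
  2·m_1 + 8·m_2 + 2·m_3 = 6(Δ_2 - Δ_1) = -24
  2·m_2 + 8·m_3 + 2·m_4 = 6(Δ_3 - Δ_2) = 54
Natural end conditions: m_0 = m_4 = 0.
Solving the tridiagonal system: m_0 = 0, m_1 = -345/112, m_2 = -117/28, m_3 = 873/112, m_4 = 0.
On [0, 2], S(x) = -3 + 675/112·x + 0·x² - 115/448·x³.
With x = 1: S(1) = 1241/448.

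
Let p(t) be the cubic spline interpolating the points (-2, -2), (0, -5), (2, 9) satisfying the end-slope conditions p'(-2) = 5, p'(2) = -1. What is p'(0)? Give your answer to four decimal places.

With σ_i denoting the second derivative at x_i, h_i = 2, 2, and Δ_i = (y_(i+1) − y_i)/h_i = -3/2, 7:
  2·σ_0 + 8·σ_1 + 2·σ_2 = 6(Δ_1 - Δ_0) = 51
Clamped end conditions give two more equations: 2h_0·σ_0 + h_0·σ_1 = 6(Δ_0 - p'(-2)) = -39 and h_1·σ_1 + 2h_1·σ_2 = 6(p'(2) - Δ_1) = -48.
Solving the tridiagonal system: σ_0 = -141/8, σ_1 = 63/4, σ_2 = -159/8.
On [0, 2], p'(t) = b_1 + 2c_1·t + 3d_1·t² with b_1 = Δ_1 - h_1(2σ_1 + σ_2)/6 = 25/8, c_1 = σ_1/2 = 63/8, d_1 = (σ_2 - σ_1)/(6h_1) = -95/32. So p'(0) = 25/8.

3.1250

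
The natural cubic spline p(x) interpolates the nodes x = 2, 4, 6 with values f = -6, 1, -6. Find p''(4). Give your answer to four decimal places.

Put M_i = p'' at the i-th knot. Here h = (2, 2) and Δ = (7/2, -7/2), so the interior equations h_(i-1)·M_(i-1) + 2(h_(i-1)+h_i)·M_i + h_i·M_(i+1) = 6(Δ_i − Δ_(i-1)) read
  2·M_0 + 8·M_1 + 2·M_2 = 6(Δ_1 - Δ_0) = -42
Natural end conditions: M_0 = M_2 = 0.
Hence M_0 = 0, M_1 = -21/4, M_2 = 0.

-5.2500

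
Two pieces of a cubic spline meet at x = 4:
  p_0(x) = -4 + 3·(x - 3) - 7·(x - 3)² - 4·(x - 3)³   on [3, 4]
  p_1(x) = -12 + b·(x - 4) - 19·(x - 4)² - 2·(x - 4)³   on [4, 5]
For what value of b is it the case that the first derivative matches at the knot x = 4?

p_0'(x) = 3 - 14·(x - 3) - 12·(x - 3)², so p_0'(4) = -23. On the right, p_1'(4) = b, so b = -23.

-23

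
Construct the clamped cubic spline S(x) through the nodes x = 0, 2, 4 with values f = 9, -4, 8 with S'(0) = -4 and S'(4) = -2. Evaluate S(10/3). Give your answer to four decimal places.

With M_i denoting the second derivative at x_i, h_i = 2, 2, and Δ_i = (y_(i+1) − y_i)/h_i = -13/2, 6:
  2·M_0 + 8·M_1 + 2·M_2 = 6(Δ_1 - Δ_0) = 75
Clamped end conditions give two more equations: 2h_0·M_0 + h_0·M_1 = 6(Δ_0 - S'(0)) = -15 and h_1·M_1 + 2h_1·M_2 = 6(S'(4) - Δ_1) = -48.
Forward elimination and back-substitution give M_0 = -101/8, M_1 = 71/4, M_2 = -167/8.
On [2, 4], S(x) = -4 + 9/8·(x - 2) + 71/8·(x - 2)² - 103/32·(x - 2)³.
With (x - 2) = 4/3: S(10/3) = 305/54.

5.6481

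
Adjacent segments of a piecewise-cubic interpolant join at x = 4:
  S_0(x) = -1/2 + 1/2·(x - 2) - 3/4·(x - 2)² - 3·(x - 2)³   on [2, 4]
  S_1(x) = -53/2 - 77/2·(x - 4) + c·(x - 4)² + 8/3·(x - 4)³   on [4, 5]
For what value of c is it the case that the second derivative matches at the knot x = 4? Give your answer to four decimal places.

S_0''(x) = -3/2 - 18·(x - 2), so S_0''(4) = -75/2. On the right, S_1''(4) = 2c, so c = -75/4.

-18.7500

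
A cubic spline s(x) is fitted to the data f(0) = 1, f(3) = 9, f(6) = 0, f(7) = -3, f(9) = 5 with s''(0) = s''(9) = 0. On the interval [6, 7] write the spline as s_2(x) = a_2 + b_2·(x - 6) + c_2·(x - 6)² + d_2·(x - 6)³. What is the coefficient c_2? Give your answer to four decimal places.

With M_i denoting the second derivative at x_i, h_i = 3, 3, 1, 2, and Δ_i = (y_(i+1) − y_i)/h_i = 8/3, -3, -3, 4:
  3·M_0 + 12·M_1 + 3·M_2 = 6(Δ_1 - Δ_0) = -34
  3·M_1 + 8·M_2 + 1·M_3 = 6(Δ_2 - Δ_1) = 0
  1·M_2 + 6·M_3 + 2·M_4 = 6(Δ_3 - Δ_2) = 42
Natural end conditions: M_0 = M_4 = 0.
Solving the tridiagonal system: M_0 = 0, M_1 = -736/255, M_2 = 18/85, M_3 = 592/85, M_4 = 0.
On [6, 7], with s_2(x) = a_2 + b_2·(x - 6) + c_2·(x - 6)² + d_2·(x - 6)³: c_2 = M_2/2 = 9/85, d_2 = (M_3 - M_2)/(6h_2) = 287/255, b_2 = Δ_2 - h_2(2M_2 + M_3)/6 = -1079/255.

0.1059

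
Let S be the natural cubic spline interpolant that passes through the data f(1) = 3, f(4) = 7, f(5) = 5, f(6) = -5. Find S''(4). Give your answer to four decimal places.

Write M_i for S''(x_i). With h_i = 3, 1, 1 and divided differences Δ_i = 4/3, -2, -10, the continuity of S' gives the tridiagonal system
  3·M_0 + 8·M_1 + 1·M_2 = 6(Δ_1 - Δ_0) = -20
  1·M_1 + 4·M_2 + 1·M_3 = 6(Δ_2 - Δ_1) = -48
Natural end conditions: M_0 = M_3 = 0.
Hence M_0 = 0, M_1 = -32/31, M_2 = -364/31, M_3 = 0.

-1.0323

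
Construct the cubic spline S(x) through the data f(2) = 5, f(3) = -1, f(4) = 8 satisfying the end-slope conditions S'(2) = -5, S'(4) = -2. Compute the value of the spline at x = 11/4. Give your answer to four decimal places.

-0.8594

With σ_i denoting the second derivative at x_i, h_i = 1, 1, and Δ_i = (y_(i+1) − y_i)/h_i = -6, 9:
  1·σ_0 + 4·σ_1 + 1·σ_2 = 6(Δ_1 - Δ_0) = 90
Clamped end conditions give two more equations: 2h_0·σ_0 + h_0·σ_1 = 6(Δ_0 - S'(2)) = -6 and h_1·σ_1 + 2h_1·σ_2 = 6(S'(4) - Δ_1) = -66.
Forward elimination and back-substitution give σ_0 = -24, σ_1 = 42, σ_2 = -54.
On [2, 3], S(x) = 5 - 5·(x - 2) - 12·(x - 2)² + 11·(x - 2)³.
With (x - 2) = 3/4: S(11/4) = -55/64.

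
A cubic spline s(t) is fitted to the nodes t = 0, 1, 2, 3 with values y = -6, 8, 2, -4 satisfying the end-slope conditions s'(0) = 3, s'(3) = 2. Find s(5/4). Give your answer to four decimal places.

8.7469

With m_i denoting the second derivative at x_i, h_i = 1, 1, 1, and Δ_i = (y_(i+1) − y_i)/h_i = 14, -6, -6:
  1·m_0 + 4·m_1 + 1·m_2 = 6(Δ_1 - Δ_0) = -120
  1·m_1 + 4·m_2 + 1·m_3 = 6(Δ_2 - Δ_1) = 0
Clamped end conditions give two more equations: 2h_0·m_0 + h_0·m_1 = 6(Δ_0 - s'(0)) = 66 and h_2·m_2 + 2h_2·m_3 = 6(s'(3) - Δ_2) = 48.
Hence m_0 = 836/15, m_1 = -682/15, m_2 = 92/15, m_3 = 314/15.
On [1, 2], s(t) = 8 + 122/15·(t - 1) - 341/15·(t - 1)² + 43/5·(t - 1)³.
With (t - 1) = 1/4: s(5/4) = 2799/320.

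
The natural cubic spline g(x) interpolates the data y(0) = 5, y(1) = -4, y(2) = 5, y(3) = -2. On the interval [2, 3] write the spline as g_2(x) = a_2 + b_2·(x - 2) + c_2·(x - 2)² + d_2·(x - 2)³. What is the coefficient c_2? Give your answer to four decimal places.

With σ_i denoting the second derivative at x_i, h_i = 1, 1, 1, and Δ_i = (y_(i+1) − y_i)/h_i = -9, 9, -7:
  1·σ_0 + 4·σ_1 + 1·σ_2 = 6(Δ_1 - Δ_0) = 108
  1·σ_1 + 4·σ_2 + 1·σ_3 = 6(Δ_2 - Δ_1) = -96
Natural end conditions: σ_0 = σ_3 = 0.
Solving the tridiagonal system: σ_0 = 0, σ_1 = 176/5, σ_2 = -164/5, σ_3 = 0.
On [2, 3], with g_2(x) = a_2 + b_2·(x - 2) + c_2·(x - 2)² + d_2·(x - 2)³: c_2 = σ_2/2 = -82/5, d_2 = (σ_3 - σ_2)/(6h_2) = 82/15, b_2 = Δ_2 - h_2(2σ_2 + σ_3)/6 = 59/15.

-16.4000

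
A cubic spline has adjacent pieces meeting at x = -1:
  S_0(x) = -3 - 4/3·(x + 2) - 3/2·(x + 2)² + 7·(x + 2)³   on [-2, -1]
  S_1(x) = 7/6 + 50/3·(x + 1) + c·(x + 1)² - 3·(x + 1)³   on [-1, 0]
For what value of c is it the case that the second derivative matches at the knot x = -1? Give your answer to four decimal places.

S_0''(x) = -3 + 42·(x + 2), so S_0''(-1) = 39. On the right, S_1''(-1) = 2c, so c = 39/2.

19.5000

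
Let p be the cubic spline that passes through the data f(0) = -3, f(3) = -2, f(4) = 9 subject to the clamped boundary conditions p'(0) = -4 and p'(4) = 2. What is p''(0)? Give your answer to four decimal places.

-2.1667

Write m_i for p''(x_i). With h_i = 3, 1 and divided differences Δ_i = 1/3, 11, the continuity of p' gives the tridiagonal system
  3·m_0 + 8·m_1 + 1·m_2 = 6(Δ_1 - Δ_0) = 64
Clamped end conditions give two more equations: 2h_0·m_0 + h_0·m_1 = 6(Δ_0 - p'(0)) = 26 and h_1·m_1 + 2h_1·m_2 = 6(p'(4) - Δ_1) = -54.
Solving the tridiagonal system: m_0 = -13/6, m_1 = 13, m_2 = -67/2.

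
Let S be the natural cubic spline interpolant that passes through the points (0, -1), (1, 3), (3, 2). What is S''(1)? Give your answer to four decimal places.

Put σ_i = S'' at the i-th knot. Here h = (1, 2) and Δ = (4, -1/2), so the interior equations h_(i-1)·σ_(i-1) + 2(h_(i-1)+h_i)·σ_i + h_i·σ_(i+1) = 6(Δ_i − Δ_(i-1)) read
  1·σ_0 + 6·σ_1 + 2·σ_2 = 6(Δ_1 - Δ_0) = -27
Natural end conditions: σ_0 = σ_2 = 0.
Forward elimination and back-substitution give σ_0 = 0, σ_1 = -9/2, σ_2 = 0.

-4.5000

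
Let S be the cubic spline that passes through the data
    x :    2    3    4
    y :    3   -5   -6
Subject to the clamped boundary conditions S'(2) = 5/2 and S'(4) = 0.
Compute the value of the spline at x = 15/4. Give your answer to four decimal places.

-6.1895

Put σ_i = S'' at the i-th knot. Here h = (1, 1) and Δ = (-8, -1), so the interior equations h_(i-1)·σ_(i-1) + 2(h_(i-1)+h_i)·σ_i + h_i·σ_(i+1) = 6(Δ_i − Δ_(i-1)) read
  1·σ_0 + 4·σ_1 + 1·σ_2 = 6(Δ_1 - Δ_0) = 42
Clamped end conditions give two more equations: 2h_0·σ_0 + h_0·σ_1 = 6(Δ_0 - S'(2)) = -63 and h_1·σ_1 + 2h_1·σ_2 = 6(S'(4) - Δ_1) = 6.
Hence σ_0 = -173/4, σ_1 = 47/2, σ_2 = -35/4.
On [3, 4], S(x) = -5 - 59/8·(x - 3) + 47/4·(x - 3)² - 43/8·(x - 3)³.
With (x - 3) = 3/4: S(15/4) = -3169/512.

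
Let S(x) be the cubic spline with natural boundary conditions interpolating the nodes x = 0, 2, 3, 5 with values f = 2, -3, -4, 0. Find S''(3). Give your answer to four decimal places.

Let m_i = S''(x_i). Step sizes h_i = 2, 1, 2; slopes of the chords Δ_i = (y_(i+1) - y_i)/h_i = -5/2, -1, 2.
  2·m_0 + 6·m_1 + 1·m_2 = 6(Δ_1 - Δ_0) = 9
  1·m_1 + 6·m_2 + 2·m_3 = 6(Δ_2 - Δ_1) = 18
Natural end conditions: m_0 = m_3 = 0.
Hence m_0 = 0, m_1 = 36/35, m_2 = 99/35, m_3 = 0.

2.8286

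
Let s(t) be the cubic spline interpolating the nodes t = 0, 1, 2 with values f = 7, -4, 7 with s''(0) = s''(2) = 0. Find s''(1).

Put σ_i = s'' at the i-th knot. Here h = (1, 1) and Δ = (-11, 11), so the interior equations h_(i-1)·σ_(i-1) + 2(h_(i-1)+h_i)·σ_i + h_i·σ_(i+1) = 6(Δ_i − Δ_(i-1)) read
  1·σ_0 + 4·σ_1 + 1·σ_2 = 6(Δ_1 - Δ_0) = 132
Natural end conditions: σ_0 = σ_2 = 0.
Hence σ_0 = 0, σ_1 = 33, σ_2 = 0.

33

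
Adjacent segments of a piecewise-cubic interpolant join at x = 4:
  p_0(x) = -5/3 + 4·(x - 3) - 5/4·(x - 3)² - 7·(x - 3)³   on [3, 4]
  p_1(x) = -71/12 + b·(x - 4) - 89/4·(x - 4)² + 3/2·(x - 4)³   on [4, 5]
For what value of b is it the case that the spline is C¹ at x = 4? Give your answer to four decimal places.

-19.5000

p_0'(x) = 4 - 5/2·(x - 3) - 21·(x - 3)², so p_0'(4) = -39/2. On the right, p_1'(4) = b, so b = -39/2.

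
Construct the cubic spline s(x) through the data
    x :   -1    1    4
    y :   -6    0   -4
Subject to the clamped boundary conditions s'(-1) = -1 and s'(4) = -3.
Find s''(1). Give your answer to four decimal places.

-4.4000

Write σ_i for s''(x_i). With h_i = 2, 3 and divided differences Δ_i = 3, -4/3, the continuity of s' gives the tridiagonal system
  2·σ_0 + 10·σ_1 + 3·σ_2 = 6(Δ_1 - Δ_0) = -26
Clamped end conditions give two more equations: 2h_0·σ_0 + h_0·σ_1 = 6(Δ_0 - s'(-1)) = 24 and h_1·σ_1 + 2h_1·σ_2 = 6(s'(4) - Δ_1) = -10.
Forward elimination and back-substitution give σ_0 = 41/5, σ_1 = -22/5, σ_2 = 8/15.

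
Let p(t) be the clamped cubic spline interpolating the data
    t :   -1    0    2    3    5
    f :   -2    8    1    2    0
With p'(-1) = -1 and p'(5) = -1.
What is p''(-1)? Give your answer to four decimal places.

45.9032

Write M_i for p''(x_i). With h_i = 1, 2, 1, 2 and divided differences Δ_i = 10, -7/2, 1, -1, the continuity of p' gives the tridiagonal system
  1·M_0 + 6·M_1 + 2·M_2 = 6(Δ_1 - Δ_0) = -81
  2·M_1 + 6·M_2 + 1·M_3 = 6(Δ_2 - Δ_1) = 27
  1·M_2 + 6·M_3 + 2·M_4 = 6(Δ_3 - Δ_2) = -12
Clamped end conditions give two more equations: 2h_0·M_0 + h_0·M_1 = 6(Δ_0 - p'(-1)) = 66 and h_3·M_3 + 2h_3·M_4 = 6(p'(5) - Δ_3) = 0.
Hence M_0 = 1423/31, M_1 = -800/31, M_2 = 433/31, M_3 = -161/31, M_4 = 161/62.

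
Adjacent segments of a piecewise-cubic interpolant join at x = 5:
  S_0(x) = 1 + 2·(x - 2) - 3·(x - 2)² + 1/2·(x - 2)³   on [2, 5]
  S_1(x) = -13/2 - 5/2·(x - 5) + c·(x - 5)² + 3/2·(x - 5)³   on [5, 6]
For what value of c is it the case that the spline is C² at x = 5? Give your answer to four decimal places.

S_0''(x) = -6 + 3·(x - 2), so S_0''(5) = 3. On the right, S_1''(5) = 2c, so c = 3/2.

1.5000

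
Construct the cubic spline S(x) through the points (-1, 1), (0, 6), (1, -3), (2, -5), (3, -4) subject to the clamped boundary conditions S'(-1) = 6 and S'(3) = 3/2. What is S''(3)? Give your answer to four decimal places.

1.6607

Let σ_i = S''(x_i). Step sizes h_i = 1, 1, 1, 1; slopes of the chords Δ_i = (y_(i+1) - y_i)/h_i = 5, -9, -2, 1.
  1·σ_0 + 4·σ_1 + 1·σ_2 = 6(Δ_1 - Δ_0) = -84
  1·σ_1 + 4·σ_2 + 1·σ_3 = 6(Δ_2 - Δ_1) = 42
  1·σ_2 + 4·σ_3 + 1·σ_4 = 6(Δ_3 - Δ_2) = 18
Clamped end conditions give two more equations: 2h_0·σ_0 + h_0·σ_1 = 6(Δ_0 - S'(-1)) = -6 and h_3·σ_3 + 2h_3·σ_4 = 6(S'(3) - Δ_3) = 3.
Hence σ_0 = 621/56, σ_1 = -789/28, σ_2 = 141/8, σ_3 = -9/28, σ_4 = 93/56.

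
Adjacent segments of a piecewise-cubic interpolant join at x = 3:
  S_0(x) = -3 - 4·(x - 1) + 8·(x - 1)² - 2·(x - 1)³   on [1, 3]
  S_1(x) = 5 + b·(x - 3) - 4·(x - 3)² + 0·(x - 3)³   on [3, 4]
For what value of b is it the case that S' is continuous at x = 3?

4

S_0'(x) = -4 + 16·(x - 1) - 6·(x - 1)², so S_0'(3) = 4. On the right, S_1'(3) = b, so b = 4.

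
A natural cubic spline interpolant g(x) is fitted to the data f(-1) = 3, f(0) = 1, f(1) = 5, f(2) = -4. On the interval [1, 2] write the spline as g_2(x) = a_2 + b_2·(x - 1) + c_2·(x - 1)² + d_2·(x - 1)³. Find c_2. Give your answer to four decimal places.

-11.6000

With σ_i denoting the second derivative at x_i, h_i = 1, 1, 1, and Δ_i = (y_(i+1) − y_i)/h_i = -2, 4, -9:
  1·σ_0 + 4·σ_1 + 1·σ_2 = 6(Δ_1 - Δ_0) = 36
  1·σ_1 + 4·σ_2 + 1·σ_3 = 6(Δ_2 - Δ_1) = -78
Natural end conditions: σ_0 = σ_3 = 0.
Solving the tridiagonal system: σ_0 = 0, σ_1 = 74/5, σ_2 = -116/5, σ_3 = 0.
On [1, 2], with g_2(x) = a_2 + b_2·(x - 1) + c_2·(x - 1)² + d_2·(x - 1)³: c_2 = σ_2/2 = -58/5, d_2 = (σ_3 - σ_2)/(6h_2) = 58/15, b_2 = Δ_2 - h_2(2σ_2 + σ_3)/6 = -19/15.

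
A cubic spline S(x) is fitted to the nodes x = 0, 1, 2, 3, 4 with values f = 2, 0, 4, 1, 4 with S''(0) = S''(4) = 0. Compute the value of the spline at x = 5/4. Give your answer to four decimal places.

0.9431

Put M_i = S'' at the i-th knot. Here h = (1, 1, 1, 1) and Δ = (-2, 4, -3, 3), so the interior equations h_(i-1)·M_(i-1) + 2(h_(i-1)+h_i)·M_i + h_i·M_(i+1) = 6(Δ_i − Δ_(i-1)) read
  1·M_0 + 4·M_1 + 1·M_2 = 6(Δ_1 - Δ_0) = 36
  1·M_1 + 4·M_2 + 1·M_3 = 6(Δ_2 - Δ_1) = -42
  1·M_2 + 4·M_3 + 1·M_4 = 6(Δ_3 - Δ_2) = 36
Natural end conditions: M_0 = M_4 = 0.
Solving the tridiagonal system: M_0 = 0, M_1 = 93/7, M_2 = -120/7, M_3 = 93/7, M_4 = 0.
On [1, 2], S(x) = 0 + 17/7·(x - 1) + 93/14·(x - 1)² - 71/14·(x - 1)³.
With (x - 1) = 1/4: S(5/4) = 845/896.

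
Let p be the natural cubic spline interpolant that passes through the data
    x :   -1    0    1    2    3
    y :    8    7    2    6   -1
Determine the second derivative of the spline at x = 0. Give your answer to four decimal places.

With M_i denoting the second derivative at x_i, h_i = 1, 1, 1, 1, and Δ_i = (y_(i+1) − y_i)/h_i = -1, -5, 4, -7:
  1·M_0 + 4·M_1 + 1·M_2 = 6(Δ_1 - Δ_0) = -24
  1·M_1 + 4·M_2 + 1·M_3 = 6(Δ_2 - Δ_1) = 54
  1·M_2 + 4·M_3 + 1·M_4 = 6(Δ_3 - Δ_2) = -66
Natural end conditions: M_0 = M_4 = 0.
Solving: M_0 = 0, M_1 = -321/28, M_2 = 153/7, M_3 = -615/28, M_4 = 0.

-11.4643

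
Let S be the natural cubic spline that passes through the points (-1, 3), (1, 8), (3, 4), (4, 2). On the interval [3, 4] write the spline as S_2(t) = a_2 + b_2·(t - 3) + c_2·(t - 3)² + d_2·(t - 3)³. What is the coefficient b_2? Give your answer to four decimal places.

-2.4091

Write σ_i for S''(x_i). With h_i = 2, 2, 1 and divided differences Δ_i = 5/2, -2, -2, the continuity of S' gives the tridiagonal system
  2·σ_0 + 8·σ_1 + 2·σ_2 = 6(Δ_1 - Δ_0) = -27
  2·σ_1 + 6·σ_2 + 1·σ_3 = 6(Δ_2 - Δ_1) = 0
Natural end conditions: σ_0 = σ_3 = 0.
Hence σ_0 = 0, σ_1 = -81/22, σ_2 = 27/22, σ_3 = 0.
On [3, 4], with S_2(t) = a_2 + b_2·(t - 3) + c_2·(t - 3)² + d_2·(t - 3)³: c_2 = σ_2/2 = 27/44, d_2 = (σ_3 - σ_2)/(6h_2) = -9/44, b_2 = Δ_2 - h_2(2σ_2 + σ_3)/6 = -53/22.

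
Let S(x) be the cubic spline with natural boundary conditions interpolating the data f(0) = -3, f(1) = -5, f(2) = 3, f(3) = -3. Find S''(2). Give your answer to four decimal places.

-26.4000

With M_i denoting the second derivative at x_i, h_i = 1, 1, 1, and Δ_i = (y_(i+1) − y_i)/h_i = -2, 8, -6:
  1·M_0 + 4·M_1 + 1·M_2 = 6(Δ_1 - Δ_0) = 60
  1·M_1 + 4·M_2 + 1·M_3 = 6(Δ_2 - Δ_1) = -84
Natural end conditions: M_0 = M_3 = 0.
Solving: M_0 = 0, M_1 = 108/5, M_2 = -132/5, M_3 = 0.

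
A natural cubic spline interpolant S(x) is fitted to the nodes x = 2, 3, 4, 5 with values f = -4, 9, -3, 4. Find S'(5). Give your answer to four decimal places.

Put M_i = S'' at the i-th knot. Here h = (1, 1, 1) and Δ = (13, -12, 7), so the interior equations h_(i-1)·M_(i-1) + 2(h_(i-1)+h_i)·M_i + h_i·M_(i+1) = 6(Δ_i − Δ_(i-1)) read
  1·M_0 + 4·M_1 + 1·M_2 = 6(Δ_1 - Δ_0) = -150
  1·M_1 + 4·M_2 + 1·M_3 = 6(Δ_2 - Δ_1) = 114
Natural end conditions: M_0 = M_3 = 0.
Forward elimination and back-substitution give M_0 = 0, M_1 = -238/5, M_2 = 202/5, M_3 = 0.
On [4, 5], S'(x) = b_2 + 2c_2·(x - 4) + 3d_2·(x - 4)² with b_2 = Δ_2 - h_2(2M_2 + M_3)/6 = -97/15, c_2 = M_2/2 = 101/5, d_2 = (M_3 - M_2)/(6h_2) = -101/15. So S'(5) = 206/15.

13.7333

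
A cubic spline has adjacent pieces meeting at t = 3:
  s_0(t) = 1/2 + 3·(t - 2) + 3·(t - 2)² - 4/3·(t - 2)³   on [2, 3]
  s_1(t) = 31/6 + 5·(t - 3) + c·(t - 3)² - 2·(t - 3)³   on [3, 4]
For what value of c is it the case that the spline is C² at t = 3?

-1

s_0''(t) = 6 - 8·(t - 2), so s_0''(3) = -2. On the right, s_1''(3) = 2c, so c = -1.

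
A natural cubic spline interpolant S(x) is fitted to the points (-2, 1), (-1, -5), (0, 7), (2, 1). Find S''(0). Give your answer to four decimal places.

-20.3478

Put σ_i = S'' at the i-th knot. Here h = (1, 1, 2) and Δ = (-6, 12, -3), so the interior equations h_(i-1)·σ_(i-1) + 2(h_(i-1)+h_i)·σ_i + h_i·σ_(i+1) = 6(Δ_i − Δ_(i-1)) read
  1·σ_0 + 4·σ_1 + 1·σ_2 = 6(Δ_1 - Δ_0) = 108
  1·σ_1 + 6·σ_2 + 2·σ_3 = 6(Δ_2 - Δ_1) = -90
Natural end conditions: σ_0 = σ_3 = 0.
Hence σ_0 = 0, σ_1 = 738/23, σ_2 = -468/23, σ_3 = 0.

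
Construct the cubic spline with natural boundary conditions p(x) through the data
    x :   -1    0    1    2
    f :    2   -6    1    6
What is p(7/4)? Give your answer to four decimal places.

5.1094

Put m_i = p'' at the i-th knot. Here h = (1, 1, 1) and Δ = (-8, 7, 5), so the interior equations h_(i-1)·m_(i-1) + 2(h_(i-1)+h_i)·m_i + h_i·m_(i+1) = 6(Δ_i − Δ_(i-1)) read
  1·m_0 + 4·m_1 + 1·m_2 = 6(Δ_1 - Δ_0) = 90
  1·m_1 + 4·m_2 + 1·m_3 = 6(Δ_2 - Δ_1) = -12
Natural end conditions: m_0 = m_3 = 0.
Hence m_0 = 0, m_1 = 124/5, m_2 = -46/5, m_3 = 0.
On [1, 2], p(x) = 1 + 121/15·(x - 1) - 23/5·(x - 1)² + 23/15·(x - 1)³.
With (x - 1) = 3/4: p(7/4) = 327/64.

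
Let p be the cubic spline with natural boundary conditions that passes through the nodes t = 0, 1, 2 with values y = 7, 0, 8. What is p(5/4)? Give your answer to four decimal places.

0.7695

Put m_i = p'' at the i-th knot. Here h = (1, 1) and Δ = (-7, 8), so the interior equations h_(i-1)·m_(i-1) + 2(h_(i-1)+h_i)·m_i + h_i·m_(i+1) = 6(Δ_i − Δ_(i-1)) read
  1·m_0 + 4·m_1 + 1·m_2 = 6(Δ_1 - Δ_0) = 90
Natural end conditions: m_0 = m_2 = 0.
Solving: m_0 = 0, m_1 = 45/2, m_2 = 0.
On [1, 2], p(t) = 0 + 1/2·(t - 1) + 45/4·(t - 1)² - 15/4·(t - 1)³.
With (t - 1) = 1/4: p(5/4) = 197/256.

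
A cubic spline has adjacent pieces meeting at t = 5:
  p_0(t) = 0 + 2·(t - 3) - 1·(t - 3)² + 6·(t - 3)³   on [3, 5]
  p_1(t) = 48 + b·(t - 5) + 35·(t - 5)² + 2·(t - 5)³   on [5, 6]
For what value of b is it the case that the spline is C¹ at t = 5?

70

p_0'(t) = 2 - 2·(t - 3) + 18·(t - 3)², so p_0'(5) = 70. On the right, p_1'(5) = b, so b = 70.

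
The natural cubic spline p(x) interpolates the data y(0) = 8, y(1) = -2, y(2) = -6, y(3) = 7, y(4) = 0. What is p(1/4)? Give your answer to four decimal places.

Let M_i = p''(x_i). Step sizes h_i = 1, 1, 1, 1; slopes of the chords Δ_i = (y_(i+1) - y_i)/h_i = -10, -4, 13, -7.
  1·M_0 + 4·M_1 + 1·M_2 = 6(Δ_1 - Δ_0) = 36
  1·M_1 + 4·M_2 + 1·M_3 = 6(Δ_2 - Δ_1) = 102
  1·M_2 + 4·M_3 + 1·M_4 = 6(Δ_3 - Δ_2) = -120
Natural end conditions: M_0 = M_4 = 0.
Forward elimination and back-substitution give M_0 = 0, M_1 = 3/14, M_2 = 246/7, M_3 = -543/14, M_4 = 0.
On [0, 1], p(x) = 8 - 281/28·x + 0·x² + 1/28·x³.
With x = 1/4: p(1/4) = 9841/1792.

5.4916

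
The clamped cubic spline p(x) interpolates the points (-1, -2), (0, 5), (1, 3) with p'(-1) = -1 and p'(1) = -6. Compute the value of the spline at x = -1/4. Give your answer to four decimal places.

3.0859

Put m_i = p'' at the i-th knot. Here h = (1, 1) and Δ = (7, -2), so the interior equations h_(i-1)·m_(i-1) + 2(h_(i-1)+h_i)·m_i + h_i·m_(i+1) = 6(Δ_i − Δ_(i-1)) read
  1·m_0 + 4·m_1 + 1·m_2 = 6(Δ_1 - Δ_0) = -54
Clamped end conditions give two more equations: 2h_0·m_0 + h_0·m_1 = 6(Δ_0 - p'(-1)) = 48 and h_1·m_1 + 2h_1·m_2 = 6(p'(1) - Δ_1) = -24.
Solving the tridiagonal system: m_0 = 35, m_1 = -22, m_2 = -1.
On [-1, 0], p(x) = -2 - 1·(x + 1) + 35/2·(x + 1)² - 19/2·(x + 1)³.
With (x + 1) = 3/4: p(-1/4) = 395/128.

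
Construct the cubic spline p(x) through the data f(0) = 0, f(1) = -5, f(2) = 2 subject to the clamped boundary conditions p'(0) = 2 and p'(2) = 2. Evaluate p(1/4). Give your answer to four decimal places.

-0.5234

With m_i denoting the second derivative at x_i, h_i = 1, 1, and Δ_i = (y_(i+1) − y_i)/h_i = -5, 7:
  1·m_0 + 4·m_1 + 1·m_2 = 6(Δ_1 - Δ_0) = 72
Clamped end conditions give two more equations: 2h_0·m_0 + h_0·m_1 = 6(Δ_0 - p'(0)) = -42 and h_1·m_1 + 2h_1·m_2 = 6(p'(2) - Δ_1) = -30.
Solving: m_0 = -39, m_1 = 36, m_2 = -33.
On [0, 1], p(x) = 0 + 2·x - 39/2·x² + 25/2·x³.
With x = 1/4: p(1/4) = -67/128.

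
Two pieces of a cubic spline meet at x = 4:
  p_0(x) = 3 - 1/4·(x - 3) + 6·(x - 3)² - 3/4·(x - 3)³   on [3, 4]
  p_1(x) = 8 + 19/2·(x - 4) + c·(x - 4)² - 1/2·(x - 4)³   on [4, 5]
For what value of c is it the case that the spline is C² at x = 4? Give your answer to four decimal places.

p_0''(x) = 12 - 9/2·(x - 3), so p_0''(4) = 15/2. On the right, p_1''(4) = 2c, so c = 15/4.

3.7500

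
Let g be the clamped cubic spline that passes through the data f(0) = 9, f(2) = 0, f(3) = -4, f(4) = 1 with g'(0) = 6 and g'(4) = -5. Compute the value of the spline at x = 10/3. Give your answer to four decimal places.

Write M_i for g''(x_i). With h_i = 2, 1, 1 and divided differences Δ_i = -9/2, -4, 5, the continuity of g' gives the tridiagonal system
  2·M_0 + 6·M_1 + 1·M_2 = 6(Δ_1 - Δ_0) = 3
  1·M_1 + 4·M_2 + 1·M_3 = 6(Δ_2 - Δ_1) = 54
Clamped end conditions give two more equations: 2h_0·M_0 + h_0·M_1 = 6(Δ_0 - g'(0)) = -63 and h_2·M_2 + 2h_2·M_3 = 6(g'(4) - Δ_2) = -60.
Hence M_0 = -371/22, M_1 = 49/22, M_2 = 257/11, M_3 = -917/22.
On [3, 4], g(x) = -4 + 183/44·(x - 3) + 257/22·(x - 3)² - 477/44·(x - 3)³.
With (x - 3) = 1/3: g(10/3) = -170/99.

-1.7172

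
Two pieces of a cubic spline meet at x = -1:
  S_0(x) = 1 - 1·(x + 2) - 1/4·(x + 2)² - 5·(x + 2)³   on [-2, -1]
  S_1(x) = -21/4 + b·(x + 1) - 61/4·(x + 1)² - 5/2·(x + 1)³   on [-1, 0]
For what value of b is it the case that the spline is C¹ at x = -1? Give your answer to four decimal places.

-16.5000

S_0'(x) = -1 - 1/2·(x + 2) - 15·(x + 2)², so S_0'(-1) = -33/2. On the right, S_1'(-1) = b, so b = -33/2.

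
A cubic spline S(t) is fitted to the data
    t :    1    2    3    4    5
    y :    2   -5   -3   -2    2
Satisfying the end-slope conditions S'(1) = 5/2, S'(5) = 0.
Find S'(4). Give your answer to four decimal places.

Write M_i for S''(x_i). With h_i = 1, 1, 1, 1 and divided differences Δ_i = -7, 2, 1, 4, the continuity of S' gives the tridiagonal system
  1·M_0 + 4·M_1 + 1·M_2 = 6(Δ_1 - Δ_0) = 54
  1·M_1 + 4·M_2 + 1·M_3 = 6(Δ_2 - Δ_1) = -6
  1·M_2 + 4·M_3 + 1·M_4 = 6(Δ_3 - Δ_2) = 18
Clamped end conditions give two more equations: 2h_0·M_0 + h_0·M_1 = 6(Δ_0 - S'(1)) = -57 and h_3·M_3 + 2h_3·M_4 = 6(S'(5) - Δ_3) = -24.
Forward elimination and back-substitution give M_0 = -335/8, M_1 = 107/4, M_2 = -89/8, M_3 = 47/4, M_4 = -143/8.
On [4, 5], S'(t) = b_3 + 2c_3·(t - 4) + 3d_3·(t - 4)² with b_3 = Δ_3 - h_3(2M_3 + M_4)/6 = 49/16, c_3 = M_3/2 = 47/8, d_3 = (M_4 - M_3)/(6h_3) = -79/16. So S'(4) = 49/16.

3.0625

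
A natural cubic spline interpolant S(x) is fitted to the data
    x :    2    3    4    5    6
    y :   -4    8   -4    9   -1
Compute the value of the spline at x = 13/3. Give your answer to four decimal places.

-1.0741

Put σ_i = S'' at the i-th knot. Here h = (1, 1, 1, 1) and Δ = (12, -12, 13, -10), so the interior equations h_(i-1)·σ_(i-1) + 2(h_(i-1)+h_i)·σ_i + h_i·σ_(i+1) = 6(Δ_i − Δ_(i-1)) read
  1·σ_0 + 4·σ_1 + 1·σ_2 = 6(Δ_1 - Δ_0) = -144
  1·σ_1 + 4·σ_2 + 1·σ_3 = 6(Δ_2 - Δ_1) = 150
  1·σ_2 + 4·σ_3 + 1·σ_4 = 6(Δ_3 - Δ_2) = -138
Natural end conditions: σ_0 = σ_4 = 0.
Hence σ_0 = 0, σ_1 = -207/4, σ_2 = 63, σ_3 = -201/4, σ_4 = 0.
On [4, 5], S(x) = -4 + 3/8·(x - 4) + 63/2·(x - 4)² - 151/8·(x - 4)³.
With (x - 4) = 1/3: S(13/3) = -29/27.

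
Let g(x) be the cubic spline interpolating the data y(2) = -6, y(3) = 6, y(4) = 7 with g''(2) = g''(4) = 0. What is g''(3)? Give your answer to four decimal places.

Write M_i for g''(x_i). With h_i = 1, 1 and divided differences Δ_i = 12, 1, the continuity of g' gives the tridiagonal system
  1·M_0 + 4·M_1 + 1·M_2 = 6(Δ_1 - Δ_0) = -66
Natural end conditions: M_0 = M_2 = 0.
Solving: M_0 = 0, M_1 = -33/2, M_2 = 0.

-16.5000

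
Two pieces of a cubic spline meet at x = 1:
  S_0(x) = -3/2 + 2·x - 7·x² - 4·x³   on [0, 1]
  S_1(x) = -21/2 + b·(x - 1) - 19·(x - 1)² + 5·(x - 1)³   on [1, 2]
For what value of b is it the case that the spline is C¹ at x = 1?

-24

S_0'(x) = 2 - 14·x - 12·x², so S_0'(1) = -24. On the right, S_1'(1) = b, so b = -24.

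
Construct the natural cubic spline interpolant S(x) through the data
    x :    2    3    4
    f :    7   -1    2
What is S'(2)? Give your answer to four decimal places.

With m_i denoting the second derivative at x_i, h_i = 1, 1, and Δ_i = (y_(i+1) − y_i)/h_i = -8, 3:
  1·m_0 + 4·m_1 + 1·m_2 = 6(Δ_1 - Δ_0) = 66
Natural end conditions: m_0 = m_2 = 0.
Solving the tridiagonal system: m_0 = 0, m_1 = 33/2, m_2 = 0.
On [2, 3], S'(x) = b_0 + 2c_0·(x - 2) + 3d_0·(x - 2)² with b_0 = Δ_0 - h_0(2m_0 + m_1)/6 = -43/4, c_0 = m_0/2 = 0, d_0 = (m_1 - m_0)/(6h_0) = 11/4. So S'(2) = -43/4.

-10.7500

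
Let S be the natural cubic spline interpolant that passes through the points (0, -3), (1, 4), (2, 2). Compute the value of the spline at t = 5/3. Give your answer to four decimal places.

3.3333

Put σ_i = S'' at the i-th knot. Here h = (1, 1) and Δ = (7, -2), so the interior equations h_(i-1)·σ_(i-1) + 2(h_(i-1)+h_i)·σ_i + h_i·σ_(i+1) = 6(Δ_i − Δ_(i-1)) read
  1·σ_0 + 4·σ_1 + 1·σ_2 = 6(Δ_1 - Δ_0) = -54
Natural end conditions: σ_0 = σ_2 = 0.
Solving: σ_0 = 0, σ_1 = -27/2, σ_2 = 0.
On [1, 2], S(t) = 4 + 5/2·(t - 1) - 27/4·(t - 1)² + 9/4·(t - 1)³.
With (t - 1) = 2/3: S(5/3) = 10/3.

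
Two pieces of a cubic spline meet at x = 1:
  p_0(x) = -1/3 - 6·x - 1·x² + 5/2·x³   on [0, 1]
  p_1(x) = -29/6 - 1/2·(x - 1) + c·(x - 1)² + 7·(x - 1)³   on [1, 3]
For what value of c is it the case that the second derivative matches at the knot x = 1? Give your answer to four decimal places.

6.5000

p_0''(x) = -2 + 15·x, so p_0''(1) = 13. On the right, p_1''(1) = 2c, so c = 13/2.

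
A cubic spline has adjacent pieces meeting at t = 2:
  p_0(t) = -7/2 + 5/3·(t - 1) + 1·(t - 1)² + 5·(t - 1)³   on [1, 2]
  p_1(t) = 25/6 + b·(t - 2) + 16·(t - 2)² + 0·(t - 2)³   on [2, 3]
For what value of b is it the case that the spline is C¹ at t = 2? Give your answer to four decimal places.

p_0'(t) = 5/3 + 2·(t - 1) + 15·(t - 1)², so p_0'(2) = 56/3. On the right, p_1'(2) = b, so b = 56/3.

18.6667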